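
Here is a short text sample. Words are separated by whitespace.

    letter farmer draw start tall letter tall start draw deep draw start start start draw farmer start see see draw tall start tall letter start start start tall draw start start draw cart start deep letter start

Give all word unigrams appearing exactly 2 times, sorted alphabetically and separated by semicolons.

deep; farmer; see

Unigram counts meeting the condition (exactly 2 times):
  deep: 2
  farmer: 2
  see: 2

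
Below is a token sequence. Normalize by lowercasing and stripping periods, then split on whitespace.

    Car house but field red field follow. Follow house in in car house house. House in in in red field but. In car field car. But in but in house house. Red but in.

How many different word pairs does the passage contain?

22

34 tokens → 33 bigram windows in total.
Repeated bigrams (each contributes count−1 duplicates):
  but in: 4
  house house: 3
  in in: 3
  car house: 2
  house in: 2
  in car: 2
  red field: 2
11 duplicate windows → 33 − 11 = 22 distinct.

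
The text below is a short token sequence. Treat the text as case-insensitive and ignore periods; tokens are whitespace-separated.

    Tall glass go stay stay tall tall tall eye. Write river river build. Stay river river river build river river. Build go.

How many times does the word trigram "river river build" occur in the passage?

3

Scanning the 20 overlapping trigram windows for "river river build":
  position 11–13: river river build
  position 16–18: river river build
  position 19–21: river river build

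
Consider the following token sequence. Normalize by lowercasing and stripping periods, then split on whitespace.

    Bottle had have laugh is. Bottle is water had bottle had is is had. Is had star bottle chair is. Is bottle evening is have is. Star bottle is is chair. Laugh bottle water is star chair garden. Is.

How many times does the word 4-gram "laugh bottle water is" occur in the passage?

Scanning the 36 overlapping 4-gram windows for "laugh bottle water is":
  position 32–35: laugh bottle water is

1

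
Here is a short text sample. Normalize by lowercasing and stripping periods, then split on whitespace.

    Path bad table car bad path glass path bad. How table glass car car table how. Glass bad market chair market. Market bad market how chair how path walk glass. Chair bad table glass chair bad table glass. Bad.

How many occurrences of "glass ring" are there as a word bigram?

Scanning the 38 overlapping bigram windows for "glass ring":
  (none found)

0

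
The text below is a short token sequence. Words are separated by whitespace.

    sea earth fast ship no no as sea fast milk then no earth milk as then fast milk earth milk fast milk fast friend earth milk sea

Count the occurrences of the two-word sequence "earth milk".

Scanning the 26 overlapping bigram windows for "earth milk":
  position 13–14: earth milk
  position 19–20: earth milk
  position 25–26: earth milk

3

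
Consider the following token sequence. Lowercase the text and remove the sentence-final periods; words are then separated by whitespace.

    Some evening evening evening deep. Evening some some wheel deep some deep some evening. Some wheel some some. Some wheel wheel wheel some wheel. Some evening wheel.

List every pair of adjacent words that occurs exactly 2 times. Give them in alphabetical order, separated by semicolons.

Bigram counts meeting the condition (exactly 2 times):
  deep some: 2
  evening evening: 2
  evening some: 2
  wheel wheel: 2

deep some; evening evening; evening some; wheel wheel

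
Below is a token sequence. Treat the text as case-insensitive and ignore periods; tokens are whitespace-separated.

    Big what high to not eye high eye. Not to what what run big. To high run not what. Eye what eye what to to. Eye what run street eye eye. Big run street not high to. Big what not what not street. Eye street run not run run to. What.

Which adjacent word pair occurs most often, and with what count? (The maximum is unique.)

Bigram frequencies (highest first):
  eye what: 3
  big what: 2
  high to: 2
  to what: 2
  what run: 2
  run not: 2
  … (32 more, each ≤ 2)

"eye what", 3 times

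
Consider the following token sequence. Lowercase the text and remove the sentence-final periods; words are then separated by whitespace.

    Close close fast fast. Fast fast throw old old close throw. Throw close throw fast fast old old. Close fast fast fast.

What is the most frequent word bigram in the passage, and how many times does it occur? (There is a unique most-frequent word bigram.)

Bigram frequencies (highest first):
  fast fast: 6
  close fast: 2
  old old: 2
  old close: 2
  close throw: 2
  close close: 1
  … (6 more, each ≤ 1)

"fast fast", 6 times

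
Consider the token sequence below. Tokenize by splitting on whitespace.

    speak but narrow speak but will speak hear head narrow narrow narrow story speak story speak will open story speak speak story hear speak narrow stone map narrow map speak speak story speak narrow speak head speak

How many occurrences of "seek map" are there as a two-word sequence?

0

Scanning the 36 overlapping bigram windows for "seek map":
  (none found)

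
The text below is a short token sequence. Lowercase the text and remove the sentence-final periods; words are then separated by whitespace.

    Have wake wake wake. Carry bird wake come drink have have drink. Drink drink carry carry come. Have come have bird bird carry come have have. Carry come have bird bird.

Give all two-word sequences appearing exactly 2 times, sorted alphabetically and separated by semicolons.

Bigram counts meeting the condition (exactly 2 times):
  bird bird: 2
  drink drink: 2
  have bird: 2
  have have: 2
  wake wake: 2

bird bird; drink drink; have bird; have have; wake wake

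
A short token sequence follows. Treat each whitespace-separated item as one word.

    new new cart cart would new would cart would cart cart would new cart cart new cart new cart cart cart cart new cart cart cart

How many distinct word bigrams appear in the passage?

8

26 tokens → 25 bigram windows in total.
Repeated bigrams (each contributes count−1 duplicates):
  cart cart: 8
  new cart: 5
  cart new: 3
  cart would: 3
  would cart: 2
  would new: 2
17 duplicate windows → 25 − 17 = 8 distinct.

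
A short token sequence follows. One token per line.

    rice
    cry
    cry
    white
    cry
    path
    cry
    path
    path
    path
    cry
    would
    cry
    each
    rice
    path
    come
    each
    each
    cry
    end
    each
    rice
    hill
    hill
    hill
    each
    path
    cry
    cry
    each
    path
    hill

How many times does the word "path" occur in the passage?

7

Scanning the 33 tokens for "path":
  position 6: path
  position 8: path
  position 9: path
  position 10: path
  position 16: path
  position 28: path
  position 32: path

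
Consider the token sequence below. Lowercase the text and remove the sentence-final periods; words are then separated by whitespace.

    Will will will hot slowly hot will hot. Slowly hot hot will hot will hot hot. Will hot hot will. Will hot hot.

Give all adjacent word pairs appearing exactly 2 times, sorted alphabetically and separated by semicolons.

hot slowly; slowly hot

Bigram counts meeting the condition (exactly 2 times):
  hot slowly: 2
  slowly hot: 2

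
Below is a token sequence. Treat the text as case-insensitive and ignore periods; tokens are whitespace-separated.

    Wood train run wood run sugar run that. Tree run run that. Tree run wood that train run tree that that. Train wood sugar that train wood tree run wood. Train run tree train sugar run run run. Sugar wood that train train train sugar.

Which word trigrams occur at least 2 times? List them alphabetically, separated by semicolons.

run that tree; that train wood; that tree run; train run tree; tree run wood; wood that train; wood train run

Trigram counts meeting the condition (at least 2 times):
  run that tree: 2
  that train wood: 2
  that tree run: 2
  train run tree: 2
  tree run wood: 2
  wood that train: 2
  wood train run: 2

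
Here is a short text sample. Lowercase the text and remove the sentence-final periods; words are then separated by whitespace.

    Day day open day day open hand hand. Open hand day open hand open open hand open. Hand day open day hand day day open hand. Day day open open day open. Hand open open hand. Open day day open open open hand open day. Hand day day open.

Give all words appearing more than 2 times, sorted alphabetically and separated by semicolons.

Unigram counts meeting the condition (more than 2 times):
  day: 17
  hand: 12
  open: 20

day; hand; open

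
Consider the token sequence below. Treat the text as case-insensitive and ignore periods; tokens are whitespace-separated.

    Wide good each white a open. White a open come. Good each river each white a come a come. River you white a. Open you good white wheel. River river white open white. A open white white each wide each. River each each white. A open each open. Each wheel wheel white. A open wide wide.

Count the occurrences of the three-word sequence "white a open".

6

Scanning the 54 overlapping trigram windows for "white a open":
  position 4–6: white a open
  position 7–9: white a open
  position 22–24: white a open
  position 33–35: white a open
  position 44–46: white a open
  position 52–54: white a open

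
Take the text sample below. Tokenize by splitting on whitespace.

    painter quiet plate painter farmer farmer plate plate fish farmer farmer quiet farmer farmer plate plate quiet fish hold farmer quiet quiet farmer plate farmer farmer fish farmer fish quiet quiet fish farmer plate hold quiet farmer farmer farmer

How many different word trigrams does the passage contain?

34

39 tokens → 37 trigram windows in total.
Repeated trigrams (each contributes count−1 duplicates):
  farmer farmer plate: 2
  farmer plate plate: 2
  quiet farmer farmer: 2
3 duplicate windows → 37 − 3 = 34 distinct.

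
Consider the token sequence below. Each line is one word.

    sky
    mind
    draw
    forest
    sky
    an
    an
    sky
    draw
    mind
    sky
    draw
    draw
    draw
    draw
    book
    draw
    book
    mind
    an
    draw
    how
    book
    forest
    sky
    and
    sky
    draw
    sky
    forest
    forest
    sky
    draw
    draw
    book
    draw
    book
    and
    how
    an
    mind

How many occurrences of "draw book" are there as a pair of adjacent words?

Scanning the 40 overlapping bigram windows for "draw book":
  position 15–16: draw book
  position 17–18: draw book
  position 34–35: draw book
  position 36–37: draw book

4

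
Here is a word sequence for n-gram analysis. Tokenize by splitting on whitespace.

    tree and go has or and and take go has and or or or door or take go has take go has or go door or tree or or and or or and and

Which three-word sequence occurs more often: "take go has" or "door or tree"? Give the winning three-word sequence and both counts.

"take go has" (3 vs 1)

"take go has": 3 occurrences
"door or tree": 1 occurrence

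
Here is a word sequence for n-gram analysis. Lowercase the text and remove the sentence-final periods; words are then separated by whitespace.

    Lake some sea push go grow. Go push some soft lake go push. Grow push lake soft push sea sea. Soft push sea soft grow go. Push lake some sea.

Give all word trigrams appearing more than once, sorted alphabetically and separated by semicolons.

Trigram counts meeting the condition (more than once):
  grow go push: 2
  lake some sea: 2
  soft push sea: 2

grow go push; lake some sea; soft push sea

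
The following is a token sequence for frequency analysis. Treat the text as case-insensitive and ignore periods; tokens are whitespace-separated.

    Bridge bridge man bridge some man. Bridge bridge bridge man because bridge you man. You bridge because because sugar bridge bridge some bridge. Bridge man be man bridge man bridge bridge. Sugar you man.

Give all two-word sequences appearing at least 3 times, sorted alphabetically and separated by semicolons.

bridge bridge; bridge man; man bridge

Bigram counts meeting the condition (at least 3 times):
  bridge bridge: 6
  bridge man: 4
  man bridge: 4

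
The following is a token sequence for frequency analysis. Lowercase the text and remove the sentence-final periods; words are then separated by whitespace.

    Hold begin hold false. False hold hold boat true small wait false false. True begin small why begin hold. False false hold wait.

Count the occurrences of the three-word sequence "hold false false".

2

Scanning the 21 overlapping trigram windows for "hold false false":
  position 3–5: hold false false
  position 19–21: hold false false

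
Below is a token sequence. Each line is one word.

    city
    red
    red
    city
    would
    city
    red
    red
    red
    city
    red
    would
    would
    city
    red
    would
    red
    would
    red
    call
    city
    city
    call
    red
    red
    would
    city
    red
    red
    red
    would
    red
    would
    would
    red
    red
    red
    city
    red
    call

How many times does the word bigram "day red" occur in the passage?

0

Scanning the 39 overlapping bigram windows for "day red":
  (none found)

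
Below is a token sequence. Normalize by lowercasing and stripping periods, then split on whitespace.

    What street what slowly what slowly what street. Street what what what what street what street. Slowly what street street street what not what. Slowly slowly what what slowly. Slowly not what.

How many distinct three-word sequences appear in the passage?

32 tokens → 30 trigram windows in total.
Repeated trigrams (each contributes count−1 duplicates):
  slowly what street: 2
  street street what: 2
  what slowly slowly: 2
  what slowly what: 2
  what street street: 2
  what street what: 2
  what what what: 2
7 duplicate windows → 30 − 7 = 23 distinct.

23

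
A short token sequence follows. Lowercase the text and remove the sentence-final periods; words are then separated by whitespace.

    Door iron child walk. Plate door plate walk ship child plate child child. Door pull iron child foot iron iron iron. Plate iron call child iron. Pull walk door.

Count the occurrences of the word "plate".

Scanning the 29 tokens for "plate":
  position 5: plate
  position 7: plate
  position 11: plate
  position 22: plate

4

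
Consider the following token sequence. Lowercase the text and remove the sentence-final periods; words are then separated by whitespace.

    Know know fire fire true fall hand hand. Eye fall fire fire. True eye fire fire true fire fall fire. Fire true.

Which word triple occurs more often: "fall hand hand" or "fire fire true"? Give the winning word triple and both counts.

"fall hand hand": 1 occurrence
"fire fire true": 4 occurrences

"fire fire true" (4 vs 1)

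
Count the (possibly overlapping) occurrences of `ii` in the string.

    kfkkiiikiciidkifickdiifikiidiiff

6

Sliding a length-2 window over the 32 characters (31 positions):
  position 5–6: ii
  position 6–7: ii
  position 11–12: ii
  position 21–22: ii
  position 26–27: ii
  position 29–30: ii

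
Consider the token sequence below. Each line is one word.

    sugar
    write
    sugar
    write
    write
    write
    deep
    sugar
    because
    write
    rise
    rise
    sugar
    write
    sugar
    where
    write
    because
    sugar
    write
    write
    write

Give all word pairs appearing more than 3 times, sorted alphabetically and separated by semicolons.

sugar write; write write

Bigram counts meeting the condition (more than 3 times):
  sugar write: 4
  write write: 4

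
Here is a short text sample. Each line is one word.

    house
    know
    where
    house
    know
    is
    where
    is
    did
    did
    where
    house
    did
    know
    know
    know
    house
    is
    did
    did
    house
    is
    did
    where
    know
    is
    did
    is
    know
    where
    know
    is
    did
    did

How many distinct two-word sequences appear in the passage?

18

34 tokens → 33 bigram windows in total.
Repeated bigrams (each contributes count−1 duplicates):
  is did: 5
  did did: 3
  know is: 3
  did where: 2
  house is: 2
  house know: 2
  know know: 2
  know where: 2
  … (2 more repeated)
15 duplicate windows → 33 − 15 = 18 distinct.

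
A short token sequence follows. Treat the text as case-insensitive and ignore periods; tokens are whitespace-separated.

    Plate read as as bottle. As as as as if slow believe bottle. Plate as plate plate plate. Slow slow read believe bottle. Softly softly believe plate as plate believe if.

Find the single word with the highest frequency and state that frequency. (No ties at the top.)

Unigram frequencies (highest first):
  as: 8
  plate: 7
  believe: 4
  bottle: 3
  slow: 3
  read: 2
  … (2 more, each ≤ 2)

"as", 8 times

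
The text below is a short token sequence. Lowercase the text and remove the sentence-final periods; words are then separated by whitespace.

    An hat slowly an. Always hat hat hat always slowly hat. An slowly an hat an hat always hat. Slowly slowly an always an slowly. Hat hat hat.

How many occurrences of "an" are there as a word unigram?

7

Scanning the 28 tokens for "an":
  position 1: an
  position 4: an
  position 12: an
  position 14: an
  position 16: an
  position 22: an
  position 24: an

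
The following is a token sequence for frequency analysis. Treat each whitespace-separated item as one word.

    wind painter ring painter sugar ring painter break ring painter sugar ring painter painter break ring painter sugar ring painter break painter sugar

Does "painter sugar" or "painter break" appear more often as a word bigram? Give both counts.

"painter sugar": 4 occurrences
"painter break": 3 occurrences

"painter sugar" (4 vs 3)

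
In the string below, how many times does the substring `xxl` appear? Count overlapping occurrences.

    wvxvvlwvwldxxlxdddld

1

Sliding a length-3 window over the 20 characters (18 positions):
  position 12–14: xxl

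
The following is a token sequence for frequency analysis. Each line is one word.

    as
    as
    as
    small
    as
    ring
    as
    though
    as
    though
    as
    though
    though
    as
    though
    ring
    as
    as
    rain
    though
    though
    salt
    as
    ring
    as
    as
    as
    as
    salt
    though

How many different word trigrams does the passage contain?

21

30 tokens → 28 trigram windows in total.
Repeated trigrams (each contributes count−1 duplicates):
  as as as: 3
  though as though: 3
  as ring as: 2
  as though as: 2
  ring as as: 2
7 duplicate windows → 28 − 7 = 21 distinct.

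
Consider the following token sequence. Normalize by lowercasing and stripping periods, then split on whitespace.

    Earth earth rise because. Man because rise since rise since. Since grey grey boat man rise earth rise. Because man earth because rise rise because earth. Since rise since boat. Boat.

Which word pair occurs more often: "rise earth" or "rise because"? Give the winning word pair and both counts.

"rise earth": 1 occurrence
"rise because": 3 occurrences

"rise because" (3 vs 1)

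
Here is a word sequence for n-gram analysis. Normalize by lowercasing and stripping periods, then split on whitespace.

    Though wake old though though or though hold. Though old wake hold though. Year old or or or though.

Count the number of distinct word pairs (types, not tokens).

15

19 tokens → 18 bigram windows in total.
Repeated bigrams (each contributes count−1 duplicates):
  hold though: 2
  or or: 2
  or though: 2
3 duplicate windows → 18 − 3 = 15 distinct.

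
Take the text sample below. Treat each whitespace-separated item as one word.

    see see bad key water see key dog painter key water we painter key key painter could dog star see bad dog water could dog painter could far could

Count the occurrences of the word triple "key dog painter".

1

Scanning the 27 overlapping trigram windows for "key dog painter":
  position 7–9: key dog painter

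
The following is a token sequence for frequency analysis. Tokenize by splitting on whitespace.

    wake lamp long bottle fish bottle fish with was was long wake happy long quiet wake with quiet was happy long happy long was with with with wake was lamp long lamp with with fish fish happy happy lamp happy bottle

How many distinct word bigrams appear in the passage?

41 tokens → 40 bigram windows in total.
Repeated bigrams (each contributes count−1 duplicates):
  happy long: 3
  with with: 3
  bottle fish: 2
  lamp long: 2
6 duplicate windows → 40 − 6 = 34 distinct.

34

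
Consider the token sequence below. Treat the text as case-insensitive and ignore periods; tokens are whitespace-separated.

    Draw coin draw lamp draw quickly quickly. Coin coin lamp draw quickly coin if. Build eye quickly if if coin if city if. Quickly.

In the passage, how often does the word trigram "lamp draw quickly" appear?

Scanning the 22 overlapping trigram windows for "lamp draw quickly":
  position 4–6: lamp draw quickly
  position 10–12: lamp draw quickly

2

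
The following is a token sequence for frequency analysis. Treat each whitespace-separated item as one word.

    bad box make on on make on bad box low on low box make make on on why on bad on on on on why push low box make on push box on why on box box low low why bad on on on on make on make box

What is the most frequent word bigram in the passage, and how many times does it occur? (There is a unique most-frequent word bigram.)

"on on", 8 times

Bigram frequencies (highest first):
  on on: 8
  make on: 5
  box make: 3
  on make: 3
  on why: 3
  bad box: 2
  … (19 more, each ≤ 2)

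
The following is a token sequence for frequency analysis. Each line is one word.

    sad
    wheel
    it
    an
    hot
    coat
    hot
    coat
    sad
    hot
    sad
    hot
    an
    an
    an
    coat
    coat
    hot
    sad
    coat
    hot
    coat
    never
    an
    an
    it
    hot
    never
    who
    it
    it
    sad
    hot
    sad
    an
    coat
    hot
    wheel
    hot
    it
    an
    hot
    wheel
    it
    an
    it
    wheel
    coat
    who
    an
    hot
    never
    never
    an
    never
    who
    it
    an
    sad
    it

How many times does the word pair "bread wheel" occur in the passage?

0

Scanning the 59 overlapping bigram windows for "bread wheel":
  (none found)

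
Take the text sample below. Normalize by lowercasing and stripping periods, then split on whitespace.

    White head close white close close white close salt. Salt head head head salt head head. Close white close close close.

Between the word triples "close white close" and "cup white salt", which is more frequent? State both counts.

"close white close": 3 occurrences
"cup white salt": 0 occurrences

"close white close" (3 vs 0)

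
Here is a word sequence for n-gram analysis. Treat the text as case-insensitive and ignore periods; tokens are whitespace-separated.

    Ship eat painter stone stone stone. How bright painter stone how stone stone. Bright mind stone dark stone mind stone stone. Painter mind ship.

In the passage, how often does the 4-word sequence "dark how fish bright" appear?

0

Scanning the 21 overlapping 4-gram windows for "dark how fish bright":
  (none found)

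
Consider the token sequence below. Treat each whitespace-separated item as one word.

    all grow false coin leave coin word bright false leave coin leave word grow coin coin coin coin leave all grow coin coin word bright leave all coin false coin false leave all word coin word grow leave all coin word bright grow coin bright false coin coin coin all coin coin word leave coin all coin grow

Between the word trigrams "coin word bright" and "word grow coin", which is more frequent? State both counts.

"coin word bright" (3 vs 1)

"coin word bright": 3 occurrences
"word grow coin": 1 occurrence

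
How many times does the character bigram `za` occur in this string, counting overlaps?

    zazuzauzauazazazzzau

6

Sliding a length-2 window over the 20 characters (19 positions):
  position 1–2: za
  position 5–6: za
  position 8–9: za
  position 12–13: za
  position 14–15: za
  position 18–19: za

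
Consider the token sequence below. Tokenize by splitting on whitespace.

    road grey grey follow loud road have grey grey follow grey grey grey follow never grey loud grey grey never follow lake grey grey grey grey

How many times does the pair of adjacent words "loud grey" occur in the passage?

Scanning the 25 overlapping bigram windows for "loud grey":
  position 17–18: loud grey

1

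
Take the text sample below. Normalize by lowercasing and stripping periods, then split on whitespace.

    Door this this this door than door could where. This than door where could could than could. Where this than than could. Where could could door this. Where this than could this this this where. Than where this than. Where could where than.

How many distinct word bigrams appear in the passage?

20

43 tokens → 42 bigram windows in total.
Repeated bigrams (each contributes count−1 duplicates):
  could where: 4
  this than: 4
  this this: 4
  where this: 4
  than could: 3
  where could: 3
  could could: 2
  door this: 2
  … (4 more repeated)
22 duplicate windows → 42 − 22 = 20 distinct.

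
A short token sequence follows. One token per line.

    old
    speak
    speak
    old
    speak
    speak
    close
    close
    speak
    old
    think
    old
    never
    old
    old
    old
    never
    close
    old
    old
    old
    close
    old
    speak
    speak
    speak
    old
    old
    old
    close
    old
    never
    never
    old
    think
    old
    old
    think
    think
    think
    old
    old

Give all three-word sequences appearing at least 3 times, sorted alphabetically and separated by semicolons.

old old old; old speak speak

Trigram counts meeting the condition (at least 3 times):
  old old old: 3
  old speak speak: 3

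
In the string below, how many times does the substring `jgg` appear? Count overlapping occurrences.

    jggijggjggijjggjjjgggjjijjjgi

Sliding a length-3 window over the 29 characters (27 positions):
  position 1–3: jgg
  position 5–7: jgg
  position 8–10: jgg
  position 13–15: jgg
  position 18–20: jgg

5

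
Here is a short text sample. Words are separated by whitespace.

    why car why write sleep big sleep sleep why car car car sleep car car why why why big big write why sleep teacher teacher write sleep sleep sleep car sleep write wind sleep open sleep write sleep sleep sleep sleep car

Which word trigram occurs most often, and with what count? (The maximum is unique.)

Trigram frequencies (highest first):
  sleep sleep sleep: 3
  write sleep sleep: 2
  sleep sleep car: 2
  why car why: 1
  car why write: 1
  why write sleep: 1
  … (30 more, each ≤ 1)

"sleep sleep sleep", 3 times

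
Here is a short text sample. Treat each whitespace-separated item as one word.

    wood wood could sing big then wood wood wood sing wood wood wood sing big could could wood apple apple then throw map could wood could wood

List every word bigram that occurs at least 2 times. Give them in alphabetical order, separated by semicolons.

Bigram counts meeting the condition (at least 2 times):
  could wood: 3
  sing big: 2
  wood could: 2
  wood sing: 2
  wood wood: 5

could wood; sing big; wood could; wood sing; wood wood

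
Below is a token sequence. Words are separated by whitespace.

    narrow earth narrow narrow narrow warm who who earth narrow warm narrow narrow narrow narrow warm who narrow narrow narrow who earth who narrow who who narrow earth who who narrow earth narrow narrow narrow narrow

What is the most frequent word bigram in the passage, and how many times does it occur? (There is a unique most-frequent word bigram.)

"narrow narrow", 10 times

Bigram frequencies (highest first):
  narrow narrow: 10
  who narrow: 4
  narrow earth: 3
  earth narrow: 3
  narrow warm: 3
  who who: 3
  … (5 more, each ≤ 2)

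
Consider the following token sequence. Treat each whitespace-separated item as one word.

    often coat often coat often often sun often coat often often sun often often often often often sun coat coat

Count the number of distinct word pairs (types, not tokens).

20 tokens → 19 bigram windows in total.
Repeated bigrams (each contributes count−1 duplicates):
  often often: 6
  coat often: 3
  often coat: 3
  often sun: 3
  sun often: 2
12 duplicate windows → 19 − 12 = 7 distinct.

7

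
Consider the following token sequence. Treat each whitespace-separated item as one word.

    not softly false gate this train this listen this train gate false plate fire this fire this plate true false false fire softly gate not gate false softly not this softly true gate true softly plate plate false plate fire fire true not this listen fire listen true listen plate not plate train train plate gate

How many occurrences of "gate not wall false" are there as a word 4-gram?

0

Scanning the 53 overlapping 4-gram windows for "gate not wall false":
  (none found)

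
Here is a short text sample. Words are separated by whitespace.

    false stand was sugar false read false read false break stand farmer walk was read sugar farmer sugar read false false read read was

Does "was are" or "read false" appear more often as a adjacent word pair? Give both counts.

"read false" (3 vs 0)

"was are": 0 occurrences
"read false": 3 occurrences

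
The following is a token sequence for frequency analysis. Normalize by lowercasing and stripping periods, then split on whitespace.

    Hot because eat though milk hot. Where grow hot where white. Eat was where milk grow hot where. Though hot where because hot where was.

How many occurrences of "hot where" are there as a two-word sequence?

5

Scanning the 24 overlapping bigram windows for "hot where":
  position 6–7: hot where
  position 9–10: hot where
  position 17–18: hot where
  position 20–21: hot where
  position 23–24: hot where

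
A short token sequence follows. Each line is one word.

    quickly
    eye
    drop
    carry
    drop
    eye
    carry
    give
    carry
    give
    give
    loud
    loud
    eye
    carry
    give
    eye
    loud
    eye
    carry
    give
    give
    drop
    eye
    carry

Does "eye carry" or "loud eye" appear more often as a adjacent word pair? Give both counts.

"eye carry" (4 vs 2)

"eye carry": 4 occurrences
"loud eye": 2 occurrences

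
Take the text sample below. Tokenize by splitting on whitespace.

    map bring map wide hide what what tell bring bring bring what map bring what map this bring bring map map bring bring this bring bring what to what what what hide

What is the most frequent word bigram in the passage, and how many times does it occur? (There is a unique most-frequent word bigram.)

Bigram frequencies (highest first):
  bring bring: 5
  map bring: 3
  what what: 3
  bring what: 3
  bring map: 2
  what map: 2
  … (12 more, each ≤ 2)

"bring bring", 5 times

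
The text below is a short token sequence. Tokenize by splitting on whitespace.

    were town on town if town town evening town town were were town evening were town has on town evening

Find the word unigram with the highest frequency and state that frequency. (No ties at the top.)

"town", 9 times

Unigram frequencies (highest first):
  town: 9
  were: 4
  evening: 3
  on: 2
  if: 1
  has: 1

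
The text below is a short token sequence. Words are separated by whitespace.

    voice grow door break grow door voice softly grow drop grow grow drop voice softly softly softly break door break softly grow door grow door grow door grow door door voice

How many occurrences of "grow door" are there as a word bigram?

6

Scanning the 30 overlapping bigram windows for "grow door":
  position 2–3: grow door
  position 5–6: grow door
  position 22–23: grow door
  position 24–25: grow door
  position 26–27: grow door
  position 28–29: grow door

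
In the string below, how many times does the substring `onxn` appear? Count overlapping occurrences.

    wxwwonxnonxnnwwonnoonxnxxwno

3

Sliding a length-4 window over the 28 characters (25 positions):
  position 5–8: onxn
  position 9–12: onxn
  position 20–23: onxn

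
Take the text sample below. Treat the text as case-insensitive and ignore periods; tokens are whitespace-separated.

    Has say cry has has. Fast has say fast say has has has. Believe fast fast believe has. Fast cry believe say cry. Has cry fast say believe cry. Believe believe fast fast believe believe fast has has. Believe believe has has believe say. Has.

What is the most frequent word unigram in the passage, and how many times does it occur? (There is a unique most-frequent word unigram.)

"has", 14 times

Unigram frequencies (highest first):
  has: 14
  believe: 11
  fast: 9
  say: 6
  cry: 5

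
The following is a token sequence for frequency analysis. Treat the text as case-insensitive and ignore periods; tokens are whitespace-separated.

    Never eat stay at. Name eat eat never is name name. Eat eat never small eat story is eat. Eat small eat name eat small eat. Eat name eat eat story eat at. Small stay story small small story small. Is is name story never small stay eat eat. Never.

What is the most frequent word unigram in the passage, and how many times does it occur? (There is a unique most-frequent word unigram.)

"eat", 17 times

Unigram frequencies (highest first):
  eat: 17
  small: 8
  name: 6
  never: 5
  story: 5
  is: 4
  … (2 more, each ≤ 3)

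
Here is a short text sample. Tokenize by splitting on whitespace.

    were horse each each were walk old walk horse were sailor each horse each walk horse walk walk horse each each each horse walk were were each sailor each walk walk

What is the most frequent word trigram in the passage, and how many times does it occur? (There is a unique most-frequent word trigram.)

Trigram frequencies (highest first):
  horse each each: 2
  were horse each: 1
  each each were: 1
  each were walk: 1
  were walk old: 1
  walk old walk: 1
  … (22 more, each ≤ 1)

"horse each each", 2 times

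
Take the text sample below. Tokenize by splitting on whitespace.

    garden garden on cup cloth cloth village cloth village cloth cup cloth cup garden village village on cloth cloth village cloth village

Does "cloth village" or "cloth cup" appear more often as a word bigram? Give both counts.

"cloth village": 4 occurrences
"cloth cup": 2 occurrences

"cloth village" (4 vs 2)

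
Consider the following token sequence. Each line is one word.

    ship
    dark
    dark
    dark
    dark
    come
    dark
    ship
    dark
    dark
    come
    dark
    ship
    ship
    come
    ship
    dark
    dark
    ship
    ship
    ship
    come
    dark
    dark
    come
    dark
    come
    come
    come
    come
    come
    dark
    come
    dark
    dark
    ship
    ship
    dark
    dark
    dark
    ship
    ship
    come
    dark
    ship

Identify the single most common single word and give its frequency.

Unigram frequencies (highest first):
  dark: 20
  ship: 13
  come: 12

"dark", 20 times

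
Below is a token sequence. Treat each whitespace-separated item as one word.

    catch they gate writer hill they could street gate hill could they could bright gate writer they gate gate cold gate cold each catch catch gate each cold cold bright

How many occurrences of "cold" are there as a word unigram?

Scanning the 30 tokens for "cold":
  position 20: cold
  position 22: cold
  position 28: cold
  position 29: cold

4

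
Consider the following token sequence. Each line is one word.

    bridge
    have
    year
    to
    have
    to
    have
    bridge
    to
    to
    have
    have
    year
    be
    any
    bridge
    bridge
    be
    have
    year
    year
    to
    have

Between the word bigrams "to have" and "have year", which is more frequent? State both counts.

"to have": 4 occurrences
"have year": 3 occurrences

"to have" (4 vs 3)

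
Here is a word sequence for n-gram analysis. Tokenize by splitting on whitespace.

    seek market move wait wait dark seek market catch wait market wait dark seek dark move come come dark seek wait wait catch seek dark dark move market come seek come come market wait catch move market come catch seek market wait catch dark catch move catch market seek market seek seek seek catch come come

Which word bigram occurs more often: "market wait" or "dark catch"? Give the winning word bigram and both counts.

"market wait" (3 vs 1)

"market wait": 3 occurrences
"dark catch": 1 occurrence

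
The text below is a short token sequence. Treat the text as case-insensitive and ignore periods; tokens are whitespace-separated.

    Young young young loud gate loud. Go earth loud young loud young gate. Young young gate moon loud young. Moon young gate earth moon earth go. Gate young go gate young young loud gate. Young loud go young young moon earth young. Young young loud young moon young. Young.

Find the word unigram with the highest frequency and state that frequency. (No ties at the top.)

Unigram frequencies (highest first):
  young: 21
  loud: 8
  gate: 7
  moon: 5
  go: 4
  earth: 4

"young", 21 times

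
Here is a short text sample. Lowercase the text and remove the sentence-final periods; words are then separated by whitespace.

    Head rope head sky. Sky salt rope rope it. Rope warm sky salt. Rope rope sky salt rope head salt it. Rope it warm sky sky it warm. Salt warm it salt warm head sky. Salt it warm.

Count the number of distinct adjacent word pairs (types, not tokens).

21

38 tokens → 37 bigram windows in total.
Repeated bigrams (each contributes count−1 duplicates):
  sky salt: 4
  it warm: 3
  salt rope: 3
  head sky: 2
  it rope: 2
  rope head: 2
  rope it: 2
  rope rope: 2
  … (4 more repeated)
16 duplicate windows → 37 − 16 = 21 distinct.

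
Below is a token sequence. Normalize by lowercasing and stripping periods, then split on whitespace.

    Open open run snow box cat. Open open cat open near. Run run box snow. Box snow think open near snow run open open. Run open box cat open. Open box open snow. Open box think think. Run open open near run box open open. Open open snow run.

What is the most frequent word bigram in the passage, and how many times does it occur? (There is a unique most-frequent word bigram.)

Bigram frequencies (highest first):
  open open: 8
  cat open: 3
  open near: 3
  run open: 3
  open box: 3
  open run: 2
  … (18 more, each ≤ 2)

"open open", 8 times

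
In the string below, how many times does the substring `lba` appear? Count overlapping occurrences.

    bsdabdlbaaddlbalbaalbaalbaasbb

Sliding a length-3 window over the 30 characters (28 positions):
  position 7–9: lba
  position 13–15: lba
  position 16–18: lba
  position 20–22: lba
  position 24–26: lba

5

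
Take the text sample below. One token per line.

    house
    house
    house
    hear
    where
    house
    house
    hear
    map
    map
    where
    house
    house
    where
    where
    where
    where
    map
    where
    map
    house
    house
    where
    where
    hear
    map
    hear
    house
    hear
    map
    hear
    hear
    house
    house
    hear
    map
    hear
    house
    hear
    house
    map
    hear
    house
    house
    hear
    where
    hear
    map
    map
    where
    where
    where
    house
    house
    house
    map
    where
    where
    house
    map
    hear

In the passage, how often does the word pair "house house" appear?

9

Scanning the 60 overlapping bigram windows for "house house":
  position 1–2: house house
  position 2–3: house house
  position 6–7: house house
  position 12–13: house house
  position 21–22: house house
  position 33–34: house house
  position 43–44: house house
  position 53–54: house house
  position 54–55: house house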